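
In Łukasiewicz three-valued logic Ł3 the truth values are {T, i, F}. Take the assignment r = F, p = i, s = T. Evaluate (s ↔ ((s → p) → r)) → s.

s → p = T → i = i  [min(1, 1−1+½)]
(s → p) → r = i → F = i
s ↔ ((s → p) → r) = T ↔ i = i
(s ↔ ((s → p) → r)) → s = i → T = T

T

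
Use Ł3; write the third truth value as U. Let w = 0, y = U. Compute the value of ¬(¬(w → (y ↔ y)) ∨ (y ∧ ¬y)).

y ↔ y = U ↔ U = 1
w → (y ↔ y) = 0 → 1 = 1
¬(w → (y ↔ y)) = ¬1 = 0
¬y = ¬U = U
y ∧ ¬y = U ∧ U = U
¬(w → (y ↔ y)) ∨ (y ∧ ¬y) = 0 ∨ U = U
¬(¬(w → (y ↔ y)) ∨ (y ∧ ¬y)) = ¬U = U

U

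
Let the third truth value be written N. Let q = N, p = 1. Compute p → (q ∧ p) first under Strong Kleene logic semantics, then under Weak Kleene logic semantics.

In Strong Kleene logic: q ∧ p = N ∧ 1 = N
p → (q ∧ p) = 1 → N = N  [¬1 ∨ N]
In Weak Kleene logic: q ∧ p = N ∧ 1 = N
p → (q ∧ p) = 1 → N = N  [any arg is the third value ⇒ result is the third value]

N; N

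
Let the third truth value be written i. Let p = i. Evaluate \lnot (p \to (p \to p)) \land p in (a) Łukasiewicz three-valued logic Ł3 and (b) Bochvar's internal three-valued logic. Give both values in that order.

0; i

In Łukasiewicz three-valued logic Ł3: p \to p = i \to i = 1
p \to (p \to p) = i \to 1 = 1
\lnot (p \to (p \to p)) = \lnot 1 = 0
\lnot (p \to (p \to p)) \land p = 0 \land i = 0
In Bochvar's internal three-valued logic: p \to p = i \to i = i  [any arg is the third value ⇒ result is the third value]
p \to (p \to p) = i \to i = i
\lnot (p \to (p \to p)) = \lnot i = i
\lnot (p \to (p \to p)) \land p = i \land i = i
They differ because Łukasiewicz three-valued logic Ł3 and Bochvar's internal three-valued logic treat i differently under the binary connectives.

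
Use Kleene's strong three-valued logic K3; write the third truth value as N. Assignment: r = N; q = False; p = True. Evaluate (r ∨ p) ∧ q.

r ∨ p = N ∨ True = True
(r ∨ p) ∧ q = True ∧ False = False

False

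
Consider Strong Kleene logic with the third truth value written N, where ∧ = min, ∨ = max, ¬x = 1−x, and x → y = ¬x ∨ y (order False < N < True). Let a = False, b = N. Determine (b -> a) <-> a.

N

b -> a = N -> False = N  [~N | False]
(b -> a) <-> a = N <-> False = N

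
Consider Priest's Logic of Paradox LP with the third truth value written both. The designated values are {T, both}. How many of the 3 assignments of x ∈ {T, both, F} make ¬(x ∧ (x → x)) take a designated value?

x=T: F ·
x=both: both ✓
x=F: T ✓

2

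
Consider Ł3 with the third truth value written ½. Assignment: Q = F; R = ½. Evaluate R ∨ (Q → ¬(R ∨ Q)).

T

R ∨ Q = ½ ∨ F = ½
¬(R ∨ Q) = ¬½ = ½
Q → ¬(R ∨ Q) = F → ½ = T
R ∨ (Q → ¬(R ∨ Q)) = ½ ∨ T = T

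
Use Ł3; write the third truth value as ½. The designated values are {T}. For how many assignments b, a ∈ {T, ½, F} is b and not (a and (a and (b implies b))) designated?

Designated under: (b=T, a=F).

1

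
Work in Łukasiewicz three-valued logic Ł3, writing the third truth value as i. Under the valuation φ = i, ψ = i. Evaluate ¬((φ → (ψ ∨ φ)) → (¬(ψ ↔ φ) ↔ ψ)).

i

ψ ∨ φ = i ∨ i = i
φ → (ψ ∨ φ) = i → i = True  [min(1, 1−½+½)]
ψ ↔ φ = i ↔ i = True
¬(ψ ↔ φ) = ¬True = False
¬(ψ ↔ φ) ↔ ψ = False ↔ i = i
(φ → (ψ ∨ φ)) → (¬(ψ ↔ φ) ↔ ψ) = True → i = i
¬((φ → (ψ ∨ φ)) → (¬(ψ ↔ φ) ↔ ψ)) = ¬i = i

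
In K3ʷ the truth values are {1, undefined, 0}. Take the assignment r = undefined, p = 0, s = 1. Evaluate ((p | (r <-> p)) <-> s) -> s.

r <-> p = undefined <-> 0 = undefined
p | (r <-> p) = 0 | undefined = undefined
(p | (r <-> p)) <-> s = undefined <-> 1 = undefined
((p | (r <-> p)) <-> s) -> s = undefined -> 1 = undefined  [any arg is the third value ⇒ result is the third value]

undefined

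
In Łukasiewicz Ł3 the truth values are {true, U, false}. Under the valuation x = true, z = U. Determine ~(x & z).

x & z = true & U = U
~(x & z) = ~U = U

U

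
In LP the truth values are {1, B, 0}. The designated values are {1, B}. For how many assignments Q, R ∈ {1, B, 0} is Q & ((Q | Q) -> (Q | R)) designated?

Of the 9 assignments, 6 give a value in {1, B}.

6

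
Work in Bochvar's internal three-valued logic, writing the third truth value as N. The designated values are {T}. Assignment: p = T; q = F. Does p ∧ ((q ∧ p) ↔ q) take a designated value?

Yes

q ∧ p = F ∧ T = F
(q ∧ p) ↔ q = F ↔ F = T
p ∧ ((q ∧ p) ↔ q) = T ∧ T = T
T ∈ {T}.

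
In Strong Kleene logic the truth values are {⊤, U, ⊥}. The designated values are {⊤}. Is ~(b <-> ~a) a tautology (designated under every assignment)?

No

Countermodel: b=⊤, a=U gives U, which is not designated.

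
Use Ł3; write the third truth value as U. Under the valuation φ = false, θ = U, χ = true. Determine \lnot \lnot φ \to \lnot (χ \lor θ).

\lnot φ = \lnot false = true
\lnot \lnot φ = \lnot true = false
χ \lor θ = true \lor U = true
\lnot (χ \lor θ) = \lnot true = false
\lnot \lnot φ \to \lnot (χ \lor θ) = false \to false = true

true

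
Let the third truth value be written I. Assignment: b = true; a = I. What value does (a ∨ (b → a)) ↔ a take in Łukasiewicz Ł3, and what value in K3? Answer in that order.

In Łukasiewicz Ł3: b → a = true → I = I  [min(1, 1−1+½)]
a ∨ (b → a) = I ∨ I = I
(a ∨ (b → a)) ↔ a = I ↔ I = true
In K3: b → a = true → I = I  [¬true ∨ I]
a ∨ (b → a) = I ∨ I = I
(a ∨ (b → a)) ↔ a = I ↔ I = I
They differ because Łukasiewicz Ł3 and K3 treat I differently under implication.

true; I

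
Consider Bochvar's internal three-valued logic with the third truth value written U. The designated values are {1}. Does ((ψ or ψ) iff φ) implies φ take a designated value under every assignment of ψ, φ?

No

Countermodel: ψ=1, φ=U gives U, which is not designated.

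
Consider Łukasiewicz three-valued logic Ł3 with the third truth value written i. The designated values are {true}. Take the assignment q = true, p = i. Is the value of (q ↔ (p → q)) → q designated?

Yes

p → q = i → true = true  [min(1, 1−½+1)]
q ↔ (p → q) = true ↔ true = true
(q ↔ (p → q)) → q = true → true = true
true ∈ {true}.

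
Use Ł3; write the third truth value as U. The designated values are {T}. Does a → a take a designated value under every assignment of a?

Yes

Every assignment of a over {T, U, F} gives a value in {T}.
In particular, with a=U: a → a = T.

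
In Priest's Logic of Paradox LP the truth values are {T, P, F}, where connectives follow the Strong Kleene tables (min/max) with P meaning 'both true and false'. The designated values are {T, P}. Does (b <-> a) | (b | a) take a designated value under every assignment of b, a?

Every assignment of b, a over {T, P, F} gives a value in {T, P}.
In particular, with b=P, a=P: (b <-> a) | (b | a) = P.

Yes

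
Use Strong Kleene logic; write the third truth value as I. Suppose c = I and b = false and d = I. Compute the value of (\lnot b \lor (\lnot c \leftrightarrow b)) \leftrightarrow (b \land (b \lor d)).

false

\lnot b = \lnot false = true
\lnot c = \lnot I = I
\lnot c \leftrightarrow b = I \leftrightarrow false = I
\lnot b \lor (\lnot c \leftrightarrow b) = true \lor I = true
b \lor d = false \lor I = I
b \land (b \lor d) = false \land I = false
(\lnot b \lor (\lnot c \leftrightarrow b)) \leftrightarrow (b \land (b \lor d)) = true \leftrightarrow false = false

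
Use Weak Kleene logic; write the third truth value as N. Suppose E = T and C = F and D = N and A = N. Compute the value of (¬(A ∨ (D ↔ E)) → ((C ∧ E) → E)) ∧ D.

D ↔ E = N ↔ T = N
A ∨ (D ↔ E) = N ∨ N = N
¬(A ∨ (D ↔ E)) = ¬N = N
C ∧ E = F ∧ T = F
(C ∧ E) → E = F → T = T
¬(A ∨ (D ↔ E)) → ((C ∧ E) → E) = N → T = N  [any arg is the third value ⇒ result is the third value]
(¬(A ∨ (D ↔ E)) → ((C ∧ E) → E)) ∧ D = N ∧ N = N

N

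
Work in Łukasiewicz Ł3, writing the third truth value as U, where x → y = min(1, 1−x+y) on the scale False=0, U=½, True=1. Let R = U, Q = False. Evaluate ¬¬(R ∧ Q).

R ∧ Q = U ∧ False = False
¬(R ∧ Q) = ¬False = True
¬¬(R ∧ Q) = ¬True = False

False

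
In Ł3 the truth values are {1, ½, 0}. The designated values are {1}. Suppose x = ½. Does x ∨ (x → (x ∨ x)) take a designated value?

Yes

x ∨ x = ½ ∨ ½ = ½
x → (x ∨ x) = ½ → ½ = 1  [min(1, 1−½+½)]
x ∨ (x → (x ∨ x)) = ½ ∨ 1 = 1
1 ∈ {1}.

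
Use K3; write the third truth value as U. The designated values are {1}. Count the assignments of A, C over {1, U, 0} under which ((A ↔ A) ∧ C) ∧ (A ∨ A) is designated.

Designated under: (A=1, C=1).

1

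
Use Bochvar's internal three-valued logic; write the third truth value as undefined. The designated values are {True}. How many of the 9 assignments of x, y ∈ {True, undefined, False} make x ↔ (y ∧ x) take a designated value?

Designated under: (x=True, y=True); (x=False, y=True); (x=False, y=False).

3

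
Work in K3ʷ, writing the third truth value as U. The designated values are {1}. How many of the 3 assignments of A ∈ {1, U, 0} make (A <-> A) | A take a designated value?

2

A=1: 1 ✓
A=U: U ·
A=0: 1 ✓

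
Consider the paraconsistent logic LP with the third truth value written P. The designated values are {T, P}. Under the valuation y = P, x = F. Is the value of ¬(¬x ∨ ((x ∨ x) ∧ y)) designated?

¬x = ¬F = T
x ∨ x = F ∨ F = F
(x ∨ x) ∧ y = F ∧ P = F
¬x ∨ ((x ∨ x) ∧ y) = T ∨ F = T
¬(¬x ∨ ((x ∨ x) ∧ y)) = ¬T = F
F ∉ {T, P}.

No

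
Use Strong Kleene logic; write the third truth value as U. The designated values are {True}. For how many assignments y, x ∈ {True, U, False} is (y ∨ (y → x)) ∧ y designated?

3

Designated under: (y=True, x=True); (y=True, x=U); (y=True, x=False).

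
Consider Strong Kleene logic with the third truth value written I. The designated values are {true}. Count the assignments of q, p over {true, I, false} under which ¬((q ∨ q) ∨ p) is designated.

1

Designated under: (q=false, p=false).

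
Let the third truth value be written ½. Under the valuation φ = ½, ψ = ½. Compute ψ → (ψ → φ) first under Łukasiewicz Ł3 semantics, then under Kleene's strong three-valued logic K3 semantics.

In Łukasiewicz Ł3: ψ → φ = ½ → ½ = 1  [min(1, 1−½+½)]
ψ → (ψ → φ) = ½ → 1 = 1
In Kleene's strong three-valued logic K3: ψ → φ = ½ → ½ = ½  [¬½ ∨ ½]
ψ → (ψ → φ) = ½ → ½ = ½
They differ because Łukasiewicz Ł3 and Kleene's strong three-valued logic K3 treat ½ differently under implication.

1; ½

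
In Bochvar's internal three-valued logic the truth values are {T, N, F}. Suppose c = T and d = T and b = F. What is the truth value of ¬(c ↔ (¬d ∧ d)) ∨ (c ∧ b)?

T

¬d = ¬T = F
¬d ∧ d = F ∧ T = F
c ↔ (¬d ∧ d) = T ↔ F = F
¬(c ↔ (¬d ∧ d)) = ¬F = T
c ∧ b = T ∧ F = F
¬(c ↔ (¬d ∧ d)) ∨ (c ∧ b) = T ∨ F = T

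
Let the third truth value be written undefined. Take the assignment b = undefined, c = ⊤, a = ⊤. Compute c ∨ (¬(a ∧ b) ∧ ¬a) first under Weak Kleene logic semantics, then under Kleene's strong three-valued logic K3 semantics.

In Weak Kleene logic: a ∧ b = ⊤ ∧ undefined = undefined
¬(a ∧ b) = ¬undefined = undefined
¬a = ¬⊤ = ⊥
¬(a ∧ b) ∧ ¬a = undefined ∧ ⊥ = undefined
c ∨ (¬(a ∧ b) ∧ ¬a) = ⊤ ∨ undefined = undefined
In Kleene's strong three-valued logic K3: a ∧ b = ⊤ ∧ undefined = undefined
¬(a ∧ b) = ¬undefined = undefined
¬a = ¬⊤ = ⊥
¬(a ∧ b) ∧ ¬a = undefined ∧ ⊥ = ⊥
c ∨ (¬(a ∧ b) ∧ ¬a) = ⊤ ∨ ⊥ = ⊤
They differ because Weak Kleene logic and Kleene's strong three-valued logic K3 treat undefined differently under the binary connectives.

undefined; ⊤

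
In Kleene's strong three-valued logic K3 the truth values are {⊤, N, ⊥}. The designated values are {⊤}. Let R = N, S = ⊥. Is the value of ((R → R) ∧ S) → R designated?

Yes

R → R = N → N = N
(R → R) ∧ S = N ∧ ⊥ = ⊥
((R → R) ∧ S) → R = ⊥ → N = ⊤
⊤ ∈ {⊤}.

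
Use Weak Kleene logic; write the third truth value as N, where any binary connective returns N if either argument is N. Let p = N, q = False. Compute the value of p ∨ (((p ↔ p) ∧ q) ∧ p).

N

p ↔ p = N ↔ N = N
(p ↔ p) ∧ q = N ∧ False = N
((p ↔ p) ∧ q) ∧ p = N ∧ N = N
p ∨ (((p ↔ p) ∧ q) ∧ p) = N ∨ N = N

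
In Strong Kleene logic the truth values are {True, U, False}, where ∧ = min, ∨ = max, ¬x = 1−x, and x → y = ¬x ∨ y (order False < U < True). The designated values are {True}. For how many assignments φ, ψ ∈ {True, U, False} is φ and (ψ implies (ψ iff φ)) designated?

2

Designated under: (φ=True, ψ=True); (φ=True, ψ=False).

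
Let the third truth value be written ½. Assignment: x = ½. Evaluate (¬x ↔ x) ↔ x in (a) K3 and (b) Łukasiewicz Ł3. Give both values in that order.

In K3: ¬x = ¬½ = ½
¬x ↔ x = ½ ↔ ½ = ½
(¬x ↔ x) ↔ x = ½ ↔ ½ = ½
In Łukasiewicz Ł3: ¬x = ¬½ = ½
¬x ↔ x = ½ ↔ ½ = true  [1 − |½−½|]
(¬x ↔ x) ↔ x = true ↔ ½ = ½

½; ½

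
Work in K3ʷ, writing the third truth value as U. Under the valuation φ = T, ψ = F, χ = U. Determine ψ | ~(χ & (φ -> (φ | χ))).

U

φ | χ = T | U = U
φ -> (φ | χ) = T -> U = U  [any arg is the third value ⇒ result is the third value]
χ & (φ -> (φ | χ)) = U & U = U
~(χ & (φ -> (φ | χ))) = ~U = U
ψ | ~(χ & (φ -> (φ | χ))) = F | U = U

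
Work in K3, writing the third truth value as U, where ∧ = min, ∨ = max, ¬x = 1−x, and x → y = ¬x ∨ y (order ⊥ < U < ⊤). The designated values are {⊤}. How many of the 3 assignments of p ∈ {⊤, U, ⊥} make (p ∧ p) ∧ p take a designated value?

p=⊤: ⊤ ✓
p=U: U ·
p=⊥: ⊥ ·

1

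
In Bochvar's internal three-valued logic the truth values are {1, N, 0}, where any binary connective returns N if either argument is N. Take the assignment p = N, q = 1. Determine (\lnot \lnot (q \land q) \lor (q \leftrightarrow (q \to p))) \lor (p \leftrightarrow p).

N

q \land q = 1 \land 1 = 1
\lnot (q \land q) = \lnot 1 = 0
\lnot \lnot (q \land q) = \lnot 0 = 1
q \to p = 1 \to N = N  [any arg is the third value ⇒ result is the third value]
q \leftrightarrow (q \to p) = 1 \leftrightarrow N = N
\lnot \lnot (q \land q) \lor (q \leftrightarrow (q \to p)) = 1 \lor N = N
p \leftrightarrow p = N \leftrightarrow N = N
(\lnot \lnot (q \land q) \lor (q \leftrightarrow (q \to p))) \lor (p \leftrightarrow p) = N \lor N = N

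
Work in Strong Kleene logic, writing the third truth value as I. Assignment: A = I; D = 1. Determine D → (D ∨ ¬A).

1

¬A = ¬I = I
D ∨ ¬A = 1 ∨ I = 1
D → (D ∨ ¬A) = 1 → 1 = 1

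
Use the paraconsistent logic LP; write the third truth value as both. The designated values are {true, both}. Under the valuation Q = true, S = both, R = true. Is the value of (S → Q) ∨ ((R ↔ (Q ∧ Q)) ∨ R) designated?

S → Q = both → true = true  [¬both ∨ true]
Q ∧ Q = true ∧ true = true
R ↔ (Q ∧ Q) = true ↔ true = true
(R ↔ (Q ∧ Q)) ∨ R = true ∨ true = true
(S → Q) ∨ ((R ↔ (Q ∧ Q)) ∨ R) = true ∨ true = true
true ∈ {true, both}.

Yes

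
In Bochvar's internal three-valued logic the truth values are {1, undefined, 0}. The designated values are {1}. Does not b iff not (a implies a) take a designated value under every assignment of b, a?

No

Countermodel: b=1, a=undefined gives undefined, which is not designated.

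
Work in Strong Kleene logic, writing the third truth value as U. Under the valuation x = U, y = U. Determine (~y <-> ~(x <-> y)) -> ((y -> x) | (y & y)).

~y = ~U = U
x <-> y = U <-> U = U
~(x <-> y) = ~U = U
~y <-> ~(x <-> y) = U <-> U = U
y -> x = U -> U = U
y & y = U & U = U
(y -> x) | (y & y) = U | U = U
(~y <-> ~(x <-> y)) -> ((y -> x) | (y & y)) = U -> U = U

U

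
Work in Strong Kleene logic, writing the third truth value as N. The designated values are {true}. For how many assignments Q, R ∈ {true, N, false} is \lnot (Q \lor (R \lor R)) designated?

1

Designated under: (Q=false, R=false).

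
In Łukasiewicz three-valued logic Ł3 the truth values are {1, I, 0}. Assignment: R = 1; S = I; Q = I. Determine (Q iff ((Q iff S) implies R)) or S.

Q iff S = I iff I = 1  [1 − |½−½|]
(Q iff S) implies R = 1 implies 1 = 1
Q iff ((Q iff S) implies R) = I iff 1 = I
(Q iff ((Q iff S) implies R)) or S = I or I = I

I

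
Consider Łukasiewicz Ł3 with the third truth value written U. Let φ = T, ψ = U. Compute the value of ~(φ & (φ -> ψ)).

U

φ -> ψ = T -> U = U  [min(1, 1−1+½)]
φ & (φ -> ψ) = T & U = U
~(φ & (φ -> ψ)) = ~U = U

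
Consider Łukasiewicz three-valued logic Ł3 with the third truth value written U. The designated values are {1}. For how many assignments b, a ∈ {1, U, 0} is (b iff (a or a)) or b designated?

Of the 9 assignments, 5 give a value in {1}.

5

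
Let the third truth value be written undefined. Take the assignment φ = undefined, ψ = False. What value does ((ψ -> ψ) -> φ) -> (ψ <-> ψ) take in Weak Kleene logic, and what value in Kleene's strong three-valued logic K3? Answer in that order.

undefined; True

In Weak Kleene logic: ψ -> ψ = False -> False = True
(ψ -> ψ) -> φ = True -> undefined = undefined  [any arg is the third value ⇒ result is the third value]
ψ <-> ψ = False <-> False = True
((ψ -> ψ) -> φ) -> (ψ <-> ψ) = undefined -> True = undefined
In Kleene's strong three-valued logic K3: ψ -> ψ = False -> False = True
(ψ -> ψ) -> φ = True -> undefined = undefined  [~True | undefined]
ψ <-> ψ = False <-> False = True
((ψ -> ψ) -> φ) -> (ψ <-> ψ) = undefined -> True = True
They differ because Weak Kleene logic and Kleene's strong three-valued logic K3 treat undefined differently under the binary connectives.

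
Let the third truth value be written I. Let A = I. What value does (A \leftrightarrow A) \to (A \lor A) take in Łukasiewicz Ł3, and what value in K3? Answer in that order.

In Łukasiewicz Ł3: A \leftrightarrow A = I \leftrightarrow I = ⊤  [1 − |½−½|]
A \lor A = I \lor I = I
(A \leftrightarrow A) \to (A \lor A) = ⊤ \to I = I
In K3: A \leftrightarrow A = I \leftrightarrow I = I
A \lor A = I \lor I = I
(A \leftrightarrow A) \to (A \lor A) = I \to I = I  [\lnot I \lor I]

I; I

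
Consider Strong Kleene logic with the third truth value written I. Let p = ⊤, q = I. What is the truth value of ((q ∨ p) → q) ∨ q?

I

q ∨ p = I ∨ ⊤ = ⊤
(q ∨ p) → q = ⊤ → I = I  [¬⊤ ∨ I]
((q ∨ p) → q) ∨ q = I ∨ I = I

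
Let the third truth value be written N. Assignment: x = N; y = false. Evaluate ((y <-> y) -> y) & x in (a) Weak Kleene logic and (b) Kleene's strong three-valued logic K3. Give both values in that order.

In Weak Kleene logic: y <-> y = false <-> false = true
(y <-> y) -> y = true -> false = false
((y <-> y) -> y) & x = false & N = N
In Kleene's strong three-valued logic K3: y <-> y = false <-> false = true
(y <-> y) -> y = true -> false = false
((y <-> y) -> y) & x = false & N = false
They differ because Weak Kleene logic and Kleene's strong three-valued logic K3 treat N differently under the binary connectives.

N; false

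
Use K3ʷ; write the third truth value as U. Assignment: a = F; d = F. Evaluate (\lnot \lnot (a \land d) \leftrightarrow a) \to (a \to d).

a \land d = F \land F = F
\lnot (a \land d) = \lnot F = T
\lnot \lnot (a \land d) = \lnot T = F
\lnot \lnot (a \land d) \leftrightarrow a = F \leftrightarrow F = T
a \to d = F \to F = T
(\lnot \lnot (a \land d) \leftrightarrow a) \to (a \to d) = T \to T = T

T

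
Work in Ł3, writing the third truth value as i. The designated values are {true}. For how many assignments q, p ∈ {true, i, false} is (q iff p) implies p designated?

6

Of the 9 assignments, 6 give a value in {true}.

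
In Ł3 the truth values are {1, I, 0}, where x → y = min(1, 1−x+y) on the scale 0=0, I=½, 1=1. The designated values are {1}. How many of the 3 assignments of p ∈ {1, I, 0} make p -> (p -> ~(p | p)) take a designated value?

p=1: 0 ·
p=I: 1 ✓
p=0: 1 ✓

2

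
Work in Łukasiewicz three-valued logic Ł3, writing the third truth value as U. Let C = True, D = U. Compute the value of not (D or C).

D or C = U or True = True
not (D or C) = not True = False

False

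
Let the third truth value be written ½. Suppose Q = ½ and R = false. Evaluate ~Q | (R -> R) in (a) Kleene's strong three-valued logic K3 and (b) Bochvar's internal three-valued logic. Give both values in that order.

true; ½

In Kleene's strong three-valued logic K3: ~Q = ~½ = ½
R -> R = false -> false = true
~Q | (R -> R) = ½ | true = true
In Bochvar's internal three-valued logic: ~Q = ~½ = ½
R -> R = false -> false = true
~Q | (R -> R) = ½ | true = ½
They differ because Kleene's strong three-valued logic K3 and Bochvar's internal three-valued logic treat ½ differently under the binary connectives.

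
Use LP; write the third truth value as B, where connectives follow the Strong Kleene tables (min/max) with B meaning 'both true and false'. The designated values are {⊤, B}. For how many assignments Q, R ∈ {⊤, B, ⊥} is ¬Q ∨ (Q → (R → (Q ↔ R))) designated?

Of the 9 assignments, 9 give a value in {⊤, B}.

9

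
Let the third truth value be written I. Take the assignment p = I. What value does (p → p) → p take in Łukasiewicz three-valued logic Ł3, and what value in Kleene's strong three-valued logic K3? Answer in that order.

I; I

In Łukasiewicz three-valued logic Ł3: p → p = I → I = 1
(p → p) → p = 1 → I = I
In Kleene's strong three-valued logic K3: p → p = I → I = I  [¬I ∨ I]
(p → p) → p = I → I = I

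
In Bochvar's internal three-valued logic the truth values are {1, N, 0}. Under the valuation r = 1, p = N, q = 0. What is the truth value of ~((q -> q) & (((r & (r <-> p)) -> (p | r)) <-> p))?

q -> q = 0 -> 0 = 1
r <-> p = 1 <-> N = N
r & (r <-> p) = 1 & N = N
p | r = N | 1 = N
(r & (r <-> p)) -> (p | r) = N -> N = N
((r & (r <-> p)) -> (p | r)) <-> p = N <-> N = N
(q -> q) & (((r & (r <-> p)) -> (p | r)) <-> p) = 1 & N = N
~((q -> q) & (((r & (r <-> p)) -> (p | r)) <-> p)) = ~N = N

N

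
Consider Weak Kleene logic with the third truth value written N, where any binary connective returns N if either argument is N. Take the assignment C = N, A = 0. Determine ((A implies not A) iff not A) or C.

N

not A = not 0 = 1
A implies not A = 0 implies 1 = 1
not A = not 0 = 1
(A implies not A) iff not A = 1 iff 1 = 1
((A implies not A) iff not A) or C = 1 or N = N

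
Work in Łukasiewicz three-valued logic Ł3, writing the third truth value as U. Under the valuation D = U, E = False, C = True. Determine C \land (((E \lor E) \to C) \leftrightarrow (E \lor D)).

E \lor E = False \lor False = False
(E \lor E) \to C = False \to True = True
E \lor D = False \lor U = U
((E \lor E) \to C) \leftrightarrow (E \lor D) = True \leftrightarrow U = U
C \land (((E \lor E) \to C) \leftrightarrow (E \lor D)) = True \land U = U

U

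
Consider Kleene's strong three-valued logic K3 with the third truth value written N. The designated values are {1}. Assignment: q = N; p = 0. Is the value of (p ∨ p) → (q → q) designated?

p ∨ p = 0 ∨ 0 = 0
q → q = N → N = N  [¬N ∨ N]
(p ∨ p) → (q → q) = 0 → N = 1
1 ∈ {1}.

Yes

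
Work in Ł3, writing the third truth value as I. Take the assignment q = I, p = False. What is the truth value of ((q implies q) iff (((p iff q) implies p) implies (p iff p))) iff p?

q implies q = I implies I = True  [min(1, 1−½+½)]
p iff q = False iff I = I
(p iff q) implies p = I implies False = I
p iff p = False iff False = True
((p iff q) implies p) implies (p iff p) = I implies True = True
(q implies q) iff (((p iff q) implies p) implies (p iff p)) = True iff True = True
((q implies q) iff (((p iff q) implies p) implies (p iff p))) iff p = True iff False = False

False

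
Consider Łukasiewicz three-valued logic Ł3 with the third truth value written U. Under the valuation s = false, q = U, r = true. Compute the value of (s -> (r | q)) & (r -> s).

r | q = true | U = true
s -> (r | q) = false -> true = true
r -> s = true -> false = false
(s -> (r | q)) & (r -> s) = true & false = false

false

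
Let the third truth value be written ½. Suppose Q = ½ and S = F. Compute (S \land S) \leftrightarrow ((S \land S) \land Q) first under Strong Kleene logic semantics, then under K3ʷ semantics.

In Strong Kleene logic: S \land S = F \land F = F
S \land S = F \land F = F
(S \land S) \land Q = F \land ½ = F
(S \land S) \leftrightarrow ((S \land S) \land Q) = F \leftrightarrow F = T
In K3ʷ: S \land S = F \land F = F
S \land S = F \land F = F
(S \land S) \land Q = F \land ½ = ½
(S \land S) \leftrightarrow ((S \land S) \land Q) = F \leftrightarrow ½ = ½
They differ because Strong Kleene logic and K3ʷ treat ½ differently under the binary connectives.

T; ½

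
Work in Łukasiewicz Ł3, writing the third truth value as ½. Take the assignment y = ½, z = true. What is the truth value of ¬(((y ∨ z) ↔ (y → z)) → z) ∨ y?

½

y ∨ z = ½ ∨ true = true
y → z = ½ → true = true
(y ∨ z) ↔ (y → z) = true ↔ true = true
((y ∨ z) ↔ (y → z)) → z = true → true = true
¬(((y ∨ z) ↔ (y → z)) → z) = ¬true = false
¬(((y ∨ z) ↔ (y → z)) → z) ∨ y = false ∨ ½ = ½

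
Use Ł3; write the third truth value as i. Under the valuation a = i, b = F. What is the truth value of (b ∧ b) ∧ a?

b ∧ b = F ∧ F = F
(b ∧ b) ∧ a = F ∧ i = F

F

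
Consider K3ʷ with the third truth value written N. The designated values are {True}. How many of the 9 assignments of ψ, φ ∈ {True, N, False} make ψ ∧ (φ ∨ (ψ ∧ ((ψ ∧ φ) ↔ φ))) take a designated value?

Designated under: (ψ=True, φ=True); (ψ=True, φ=False).

2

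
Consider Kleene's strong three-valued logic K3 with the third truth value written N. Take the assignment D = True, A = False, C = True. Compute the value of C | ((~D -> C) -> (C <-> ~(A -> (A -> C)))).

True

~D = ~True = False
~D -> C = False -> True = True
A -> C = False -> True = True
A -> (A -> C) = False -> True = True
~(A -> (A -> C)) = ~True = False
C <-> ~(A -> (A -> C)) = True <-> False = False
(~D -> C) -> (C <-> ~(A -> (A -> C))) = True -> False = False
C | ((~D -> C) -> (C <-> ~(A -> (A -> C)))) = True | False = True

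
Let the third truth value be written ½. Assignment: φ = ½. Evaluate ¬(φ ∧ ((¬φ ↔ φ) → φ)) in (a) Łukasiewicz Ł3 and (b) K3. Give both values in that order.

½; ½

In Łukasiewicz Ł3: ¬φ = ¬½ = ½
¬φ ↔ φ = ½ ↔ ½ = True  [1 − |½−½|]
(¬φ ↔ φ) → φ = True → ½ = ½
φ ∧ ((¬φ ↔ φ) → φ) = ½ ∧ ½ = ½
¬(φ ∧ ((¬φ ↔ φ) → φ)) = ¬½ = ½
In K3: ¬φ = ¬½ = ½
¬φ ↔ φ = ½ ↔ ½ = ½
(¬φ ↔ φ) → φ = ½ → ½ = ½  [¬½ ∨ ½]
φ ∧ ((¬φ ↔ φ) → φ) = ½ ∧ ½ = ½
¬(φ ∧ ((¬φ ↔ φ) → φ)) = ¬½ = ½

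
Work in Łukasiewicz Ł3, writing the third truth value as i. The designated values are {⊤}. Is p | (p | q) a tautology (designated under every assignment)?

No

Countermodel: p=i, q=i gives i, which is not designated.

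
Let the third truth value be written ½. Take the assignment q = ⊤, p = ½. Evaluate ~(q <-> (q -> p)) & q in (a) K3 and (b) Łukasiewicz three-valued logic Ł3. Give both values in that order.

In K3: q -> p = ⊤ -> ½ = ½  [~⊤ | ½]
q <-> (q -> p) = ⊤ <-> ½ = ½
~(q <-> (q -> p)) = ~½ = ½
~(q <-> (q -> p)) & q = ½ & ⊤ = ½
In Łukasiewicz three-valued logic Ł3: q -> p = ⊤ -> ½ = ½  [min(1, 1−1+½)]
q <-> (q -> p) = ⊤ <-> ½ = ½
~(q <-> (q -> p)) = ~½ = ½
~(q <-> (q -> p)) & q = ½ & ⊤ = ½

½; ½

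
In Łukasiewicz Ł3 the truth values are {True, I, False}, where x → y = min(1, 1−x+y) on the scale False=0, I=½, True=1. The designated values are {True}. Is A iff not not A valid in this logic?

Every assignment of A over {True, I, False} gives a value in {True}.
In particular, with A=I: A iff not not A = True.

Yes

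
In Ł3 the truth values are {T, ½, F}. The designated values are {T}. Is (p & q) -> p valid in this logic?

Yes

Every assignment of p, q over {T, ½, F} gives a value in {T}.
In particular, with p=½, q=½: (p & q) -> p = T.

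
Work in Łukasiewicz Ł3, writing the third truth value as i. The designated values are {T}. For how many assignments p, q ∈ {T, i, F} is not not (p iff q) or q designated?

5

Of the 9 assignments, 5 give a value in {T}.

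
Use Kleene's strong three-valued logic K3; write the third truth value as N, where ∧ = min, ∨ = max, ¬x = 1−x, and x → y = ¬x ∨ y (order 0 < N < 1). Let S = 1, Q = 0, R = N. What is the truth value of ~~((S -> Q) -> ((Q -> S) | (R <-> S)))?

1

S -> Q = 1 -> 0 = 0
Q -> S = 0 -> 1 = 1
R <-> S = N <-> 1 = N
(Q -> S) | (R <-> S) = 1 | N = 1
(S -> Q) -> ((Q -> S) | (R <-> S)) = 0 -> 1 = 1
~((S -> Q) -> ((Q -> S) | (R <-> S))) = ~1 = 0
~~((S -> Q) -> ((Q -> S) | (R <-> S))) = ~0 = 1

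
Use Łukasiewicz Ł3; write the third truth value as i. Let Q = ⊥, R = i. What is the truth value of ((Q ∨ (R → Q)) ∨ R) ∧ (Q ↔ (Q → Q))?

⊥

R → Q = i → ⊥ = i  [min(1, 1−½+0)]
Q ∨ (R → Q) = ⊥ ∨ i = i
(Q ∨ (R → Q)) ∨ R = i ∨ i = i
Q → Q = ⊥ → ⊥ = ⊤
Q ↔ (Q → Q) = ⊥ ↔ ⊤ = ⊥
((Q ∨ (R → Q)) ∨ R) ∧ (Q ↔ (Q → Q)) = i ∧ ⊥ = ⊥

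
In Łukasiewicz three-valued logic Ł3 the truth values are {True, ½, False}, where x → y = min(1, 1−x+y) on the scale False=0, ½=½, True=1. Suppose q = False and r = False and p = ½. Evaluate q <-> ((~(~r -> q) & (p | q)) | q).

~r = ~False = True
~r -> q = True -> False = False
~(~r -> q) = ~False = True
p | q = ½ | False = ½
~(~r -> q) & (p | q) = True & ½ = ½
(~(~r -> q) & (p | q)) | q = ½ | False = ½
q <-> ((~(~r -> q) & (p | q)) | q) = False <-> ½ = ½  [1 − |0−½|]

½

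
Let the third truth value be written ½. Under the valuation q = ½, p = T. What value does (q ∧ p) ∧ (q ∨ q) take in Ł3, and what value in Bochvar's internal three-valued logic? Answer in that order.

½; ½

In Ł3: q ∧ p = ½ ∧ T = ½
q ∨ q = ½ ∨ ½ = ½
(q ∧ p) ∧ (q ∨ q) = ½ ∧ ½ = ½
In Bochvar's internal three-valued logic: q ∧ p = ½ ∧ T = ½
q ∨ q = ½ ∨ ½ = ½
(q ∧ p) ∧ (q ∨ q) = ½ ∧ ½ = ½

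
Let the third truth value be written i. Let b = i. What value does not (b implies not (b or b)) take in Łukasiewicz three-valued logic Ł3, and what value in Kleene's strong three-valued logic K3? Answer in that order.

⊥; i

In Łukasiewicz three-valued logic Ł3: b or b = i or i = i
not (b or b) = not i = i
b implies not (b or b) = i implies i = ⊤  [min(1, 1−½+½)]
not (b implies not (b or b)) = not ⊤ = ⊥
In Kleene's strong three-valued logic K3: b or b = i or i = i
not (b or b) = not i = i
b implies not (b or b) = i implies i = i  [not i or i]
not (b implies not (b or b)) = not i = i
They differ because Łukasiewicz three-valued logic Ł3 and Kleene's strong three-valued logic K3 treat i differently under implication.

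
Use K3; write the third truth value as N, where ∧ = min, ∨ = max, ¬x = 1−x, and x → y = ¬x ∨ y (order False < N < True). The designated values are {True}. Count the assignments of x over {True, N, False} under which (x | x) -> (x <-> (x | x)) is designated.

x=True: True ✓
x=N: N ·
x=False: True ✓

2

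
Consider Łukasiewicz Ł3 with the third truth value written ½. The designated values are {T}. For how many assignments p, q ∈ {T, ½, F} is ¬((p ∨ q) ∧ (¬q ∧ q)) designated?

Of the 9 assignments, 6 give a value in {T}.

6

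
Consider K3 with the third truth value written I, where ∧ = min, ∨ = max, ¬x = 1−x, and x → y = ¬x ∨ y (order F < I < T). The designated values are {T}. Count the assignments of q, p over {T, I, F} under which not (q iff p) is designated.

Designated under: (q=T, p=F); (q=F, p=T).

2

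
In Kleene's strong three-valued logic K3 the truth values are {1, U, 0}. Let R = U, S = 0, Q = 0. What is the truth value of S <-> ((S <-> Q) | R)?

S <-> Q = 0 <-> 0 = 1
(S <-> Q) | R = 1 | U = 1
S <-> ((S <-> Q) | R) = 0 <-> 1 = 0

0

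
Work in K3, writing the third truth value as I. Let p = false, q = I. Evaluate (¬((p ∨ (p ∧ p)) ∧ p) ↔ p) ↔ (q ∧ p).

true

p ∧ p = false ∧ false = false
p ∨ (p ∧ p) = false ∨ false = false
(p ∨ (p ∧ p)) ∧ p = false ∧ false = false
¬((p ∨ (p ∧ p)) ∧ p) = ¬false = true
¬((p ∨ (p ∧ p)) ∧ p) ↔ p = true ↔ false = false
q ∧ p = I ∧ false = false
(¬((p ∨ (p ∧ p)) ∧ p) ↔ p) ↔ (q ∧ p) = false ↔ false = true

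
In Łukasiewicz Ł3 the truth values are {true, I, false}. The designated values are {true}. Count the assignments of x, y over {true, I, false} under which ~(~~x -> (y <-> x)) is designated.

Designated under: (x=true, y=false).

1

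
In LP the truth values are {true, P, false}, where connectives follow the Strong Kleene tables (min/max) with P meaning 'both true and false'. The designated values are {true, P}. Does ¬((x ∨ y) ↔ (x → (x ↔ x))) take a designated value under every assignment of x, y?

No

Countermodel: x=true, y=true gives false, which is not designated.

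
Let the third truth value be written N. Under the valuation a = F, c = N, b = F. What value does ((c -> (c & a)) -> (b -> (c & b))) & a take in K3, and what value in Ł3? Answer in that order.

In K3: c & a = N & F = F
c -> (c & a) = N -> F = N  [~N | F]
c & b = N & F = F
b -> (c & b) = F -> F = T
(c -> (c & a)) -> (b -> (c & b)) = N -> T = T
((c -> (c & a)) -> (b -> (c & b))) & a = T & F = F
In Ł3: c & a = N & F = F
c -> (c & a) = N -> F = N  [min(1, 1−½+0)]
c & b = N & F = F
b -> (c & b) = F -> F = T
(c -> (c & a)) -> (b -> (c & b)) = N -> T = T
((c -> (c & a)) -> (b -> (c & b))) & a = T & F = F

F; F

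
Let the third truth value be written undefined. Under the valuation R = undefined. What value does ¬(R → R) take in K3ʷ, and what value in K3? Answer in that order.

In K3ʷ: R → R = undefined → undefined = undefined
¬(R → R) = ¬undefined = undefined
In K3: R → R = undefined → undefined = undefined
¬(R → R) = ¬undefined = undefined

undefined; undefined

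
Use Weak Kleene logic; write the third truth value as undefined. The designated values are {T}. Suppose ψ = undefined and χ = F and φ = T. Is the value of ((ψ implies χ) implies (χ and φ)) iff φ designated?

ψ implies χ = undefined implies F = undefined  [any arg is the third value ⇒ result is the third value]
χ and φ = F and T = F
(ψ implies χ) implies (χ and φ) = undefined implies F = undefined
((ψ implies χ) implies (χ and φ)) iff φ = undefined iff T = undefined
undefined ∉ {T}.

No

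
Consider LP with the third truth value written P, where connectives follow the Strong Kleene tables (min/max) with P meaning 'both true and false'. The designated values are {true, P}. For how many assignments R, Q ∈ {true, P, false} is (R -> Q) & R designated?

5

Of the 9 assignments, 5 give a value in {true, P}.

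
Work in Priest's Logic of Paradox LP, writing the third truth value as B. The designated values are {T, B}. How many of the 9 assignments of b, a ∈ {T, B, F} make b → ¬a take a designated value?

8

Of the 9 assignments, 8 give a value in {T, B}.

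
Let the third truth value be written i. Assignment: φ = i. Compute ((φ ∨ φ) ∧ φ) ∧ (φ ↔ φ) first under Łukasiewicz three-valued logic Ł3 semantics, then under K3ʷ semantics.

i; i

In Łukasiewicz three-valued logic Ł3: φ ∨ φ = i ∨ i = i
(φ ∨ φ) ∧ φ = i ∧ i = i
φ ↔ φ = i ↔ i = True  [1 − |½−½|]
((φ ∨ φ) ∧ φ) ∧ (φ ↔ φ) = i ∧ True = i
In K3ʷ: φ ∨ φ = i ∨ i = i
(φ ∨ φ) ∧ φ = i ∧ i = i
φ ↔ φ = i ↔ i = i
((φ ∨ φ) ∧ φ) ∧ (φ ↔ φ) = i ∧ i = i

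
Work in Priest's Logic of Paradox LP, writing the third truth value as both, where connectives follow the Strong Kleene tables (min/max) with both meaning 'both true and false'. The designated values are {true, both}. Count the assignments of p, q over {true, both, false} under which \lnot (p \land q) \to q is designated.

6

Of the 9 assignments, 6 give a value in {true, both}.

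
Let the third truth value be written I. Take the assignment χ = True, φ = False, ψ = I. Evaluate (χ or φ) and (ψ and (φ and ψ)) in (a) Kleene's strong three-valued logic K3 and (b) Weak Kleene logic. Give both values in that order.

False; I

In Kleene's strong three-valued logic K3: χ or φ = True or False = True
φ and ψ = False and I = False
ψ and (φ and ψ) = I and False = False
(χ or φ) and (ψ and (φ and ψ)) = True and False = False
In Weak Kleene logic: χ or φ = True or False = True
φ and ψ = False and I = I
ψ and (φ and ψ) = I and I = I
(χ or φ) and (ψ and (φ and ψ)) = True and I = I
They differ because Kleene's strong three-valued logic K3 and Weak Kleene logic treat I differently under the binary connectives.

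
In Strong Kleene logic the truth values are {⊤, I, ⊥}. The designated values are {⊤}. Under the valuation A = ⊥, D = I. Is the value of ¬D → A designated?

¬D = ¬I = I
¬D → A = I → ⊥ = I  [¬I ∨ ⊥]
I ∉ {⊤}.

No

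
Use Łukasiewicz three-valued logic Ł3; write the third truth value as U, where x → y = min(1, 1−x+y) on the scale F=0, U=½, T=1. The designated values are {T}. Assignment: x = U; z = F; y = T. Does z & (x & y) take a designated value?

x & y = U & T = U
z & (x & y) = F & U = F
F ∉ {T}.

No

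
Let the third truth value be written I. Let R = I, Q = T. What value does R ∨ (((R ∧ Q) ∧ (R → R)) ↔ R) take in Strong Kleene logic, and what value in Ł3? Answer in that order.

In Strong Kleene logic: R ∧ Q = I ∧ T = I
R → R = I → I = I  [¬I ∨ I]
(R ∧ Q) ∧ (R → R) = I ∧ I = I
((R ∧ Q) ∧ (R → R)) ↔ R = I ↔ I = I
R ∨ (((R ∧ Q) ∧ (R → R)) ↔ R) = I ∨ I = I
In Ł3: R ∧ Q = I ∧ T = I
R → R = I → I = T  [min(1, 1−½+½)]
(R ∧ Q) ∧ (R → R) = I ∧ T = I
((R ∧ Q) ∧ (R → R)) ↔ R = I ↔ I = T
R ∨ (((R ∧ Q) ∧ (R → R)) ↔ R) = I ∨ T = T
They differ because Strong Kleene logic and Ł3 treat I differently under implication.

I; T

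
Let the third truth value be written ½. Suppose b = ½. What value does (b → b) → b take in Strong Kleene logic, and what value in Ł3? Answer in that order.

In Strong Kleene logic: b → b = ½ → ½ = ½  [¬½ ∨ ½]
(b → b) → b = ½ → ½ = ½
In Ł3: b → b = ½ → ½ = T  [min(1, 1−½+½)]
(b → b) → b = T → ½ = ½

½; ½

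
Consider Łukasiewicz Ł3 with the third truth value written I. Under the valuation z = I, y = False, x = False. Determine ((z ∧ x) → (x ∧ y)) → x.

False

z ∧ x = I ∧ False = False
x ∧ y = False ∧ False = False
(z ∧ x) → (x ∧ y) = False → False = True
((z ∧ x) → (x ∧ y)) → x = True → False = False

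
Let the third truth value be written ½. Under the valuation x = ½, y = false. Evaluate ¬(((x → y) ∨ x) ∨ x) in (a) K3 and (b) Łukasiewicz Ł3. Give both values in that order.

½; ½

In K3: x → y = ½ → false = ½
(x → y) ∨ x = ½ ∨ ½ = ½
((x → y) ∨ x) ∨ x = ½ ∨ ½ = ½
¬(((x → y) ∨ x) ∨ x) = ¬½ = ½
In Łukasiewicz Ł3: x → y = ½ → false = ½  [min(1, 1−½+0)]
(x → y) ∨ x = ½ ∨ ½ = ½
((x → y) ∨ x) ∨ x = ½ ∨ ½ = ½
¬(((x → y) ∨ x) ∨ x) = ¬½ = ½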